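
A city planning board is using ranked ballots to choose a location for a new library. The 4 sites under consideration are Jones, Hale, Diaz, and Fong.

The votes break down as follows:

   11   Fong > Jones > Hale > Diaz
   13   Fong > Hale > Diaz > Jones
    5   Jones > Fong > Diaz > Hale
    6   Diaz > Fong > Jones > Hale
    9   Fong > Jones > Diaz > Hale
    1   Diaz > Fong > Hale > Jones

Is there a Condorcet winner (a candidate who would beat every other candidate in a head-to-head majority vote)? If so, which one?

Fong

Head-to-head results (45 voters total):
Jones vs Hale: Jones wins 31–14.
Jones vs Diaz: Jones wins 25–20.
Jones vs Fong: Fong wins 40–5.
Hale vs Diaz: Hale wins 24–21.
Hale vs Fong: Fong wins 45–0.
Diaz vs Fong: Fong wins 38–7.
Fong beats each rival — Jones (40–5), Hale (45–0), Diaz (38–7) — so Fong is the Condorcet winner.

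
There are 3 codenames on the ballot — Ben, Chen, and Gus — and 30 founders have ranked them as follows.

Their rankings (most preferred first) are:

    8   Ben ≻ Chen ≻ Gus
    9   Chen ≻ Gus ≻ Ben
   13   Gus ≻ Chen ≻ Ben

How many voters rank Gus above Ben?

22

Ballots ranking Gus above Ben: 9+13 = 22.
Ballots ranking Ben above Gus: 8.
So 22 of 30 voters prefer Gus to Ben.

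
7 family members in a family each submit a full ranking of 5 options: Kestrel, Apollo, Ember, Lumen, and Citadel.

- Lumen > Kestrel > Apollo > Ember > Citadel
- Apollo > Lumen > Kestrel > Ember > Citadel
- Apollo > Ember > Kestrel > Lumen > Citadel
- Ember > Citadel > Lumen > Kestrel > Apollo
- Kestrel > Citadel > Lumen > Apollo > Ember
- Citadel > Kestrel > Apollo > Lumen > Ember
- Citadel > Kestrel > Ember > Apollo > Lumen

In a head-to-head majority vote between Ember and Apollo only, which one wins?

Apollo

Ballots ranking Ember above Apollo: 2.
Ballots ranking Apollo above Ember: 5.
Apollo wins the head-to-head, 5–2.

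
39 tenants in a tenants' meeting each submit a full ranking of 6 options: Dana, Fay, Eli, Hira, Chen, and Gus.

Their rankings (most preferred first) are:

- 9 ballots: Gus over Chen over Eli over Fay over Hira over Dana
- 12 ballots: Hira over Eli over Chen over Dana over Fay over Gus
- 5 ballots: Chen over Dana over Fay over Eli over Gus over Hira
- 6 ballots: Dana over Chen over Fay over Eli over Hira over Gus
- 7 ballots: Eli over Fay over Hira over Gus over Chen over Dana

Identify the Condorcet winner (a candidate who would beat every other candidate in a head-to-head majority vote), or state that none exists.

Head-to-head results (39 voters total):
Dana vs Fay: Dana wins 23–16.
Dana vs Eli: Eli wins 28–11.
Dana vs Hira: Hira wins 28–11.
Dana vs Chen: Chen wins 33–6.
Dana vs Gus: Dana wins 23–16.
Fay vs Eli: Eli wins 28–11.
Fay vs Hira: Fay wins 27–12.
Fay vs Chen: Chen wins 32–7.
Fay vs Gus: Fay wins 30–9.
Eli vs Hira: Eli wins 27–12.
Eli vs Chen: Chen wins 20–19.
Eli vs Gus: Eli wins 30–9.
Hira vs Chen: Chen wins 20–19.
Hira vs Gus: Hira wins 25–14.
Chen vs Gus: Chen wins 23–16.
Chen beats each rival — Dana (33–6), Fay (32–7), Eli (20–19), Hira (20–19), Gus (23–16) — so Chen is the Condorcet winner.

Chen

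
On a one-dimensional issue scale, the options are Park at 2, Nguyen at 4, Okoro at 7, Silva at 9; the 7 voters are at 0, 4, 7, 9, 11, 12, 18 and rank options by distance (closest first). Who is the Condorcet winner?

With single-peaked preferences on a line, the Condorcet winner is the candidate closest to the median voter.
The median voter (position 9) is closest to Silva at 9.
Check: Silva vs Nguyen — voters closer to Silva: 5 of 7.

Silva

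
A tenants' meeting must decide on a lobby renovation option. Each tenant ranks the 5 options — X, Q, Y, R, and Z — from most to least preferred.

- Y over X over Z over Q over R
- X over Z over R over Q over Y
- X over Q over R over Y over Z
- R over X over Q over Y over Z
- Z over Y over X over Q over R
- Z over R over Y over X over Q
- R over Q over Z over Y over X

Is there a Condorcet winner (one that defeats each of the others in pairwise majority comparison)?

Head-to-head results (7 voters total):
X vs Q: X wins 6–1.
X vs Y: Y wins 4–3.
X vs R: X wins 4–3.
X vs Z: X wins 4–3.
Q vs Y: Q wins 4–3.
Q vs R: R wins 4–3.
Q vs Z: Z wins 4–3.
Y vs R: R wins 5–2.
Y vs Z: Z wins 4–3.
R vs Z: Z wins 4–3.
No candidate beats all others: X beats Q beats Y beats X, a majority cycle.

No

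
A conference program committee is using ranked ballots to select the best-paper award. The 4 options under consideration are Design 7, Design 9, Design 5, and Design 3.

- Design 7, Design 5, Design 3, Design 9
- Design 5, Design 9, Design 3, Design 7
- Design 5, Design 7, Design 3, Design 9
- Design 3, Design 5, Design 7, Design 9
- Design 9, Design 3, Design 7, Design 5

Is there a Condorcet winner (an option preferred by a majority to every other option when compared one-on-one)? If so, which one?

Design 5

Head-to-head results (5 voters total):
Design 7 vs Design 9: Design 7 wins 3–2.
Design 7 vs Design 5: Design 5 wins 3–2.
Design 7 vs Design 3: Design 3 wins 3–2.
Design 9 vs Design 5: Design 5 wins 4–1.
Design 9 vs Design 3: Design 3 wins 3–2.
Design 5 vs Design 3: Design 5 wins 3–2.
Design 5 beats each rival — Design 7 (3–2), Design 9 (4–1), Design 3 (3–2) — so Design 5 is the Condorcet winner.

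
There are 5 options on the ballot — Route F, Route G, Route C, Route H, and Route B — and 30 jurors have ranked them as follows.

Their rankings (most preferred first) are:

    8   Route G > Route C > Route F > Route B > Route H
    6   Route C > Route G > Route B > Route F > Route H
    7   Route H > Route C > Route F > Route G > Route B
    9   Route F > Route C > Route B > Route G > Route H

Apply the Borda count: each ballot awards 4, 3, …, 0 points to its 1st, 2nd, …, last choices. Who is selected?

Route C

Borda scores:
  Route F: 8·2 + 6·1 + 7·2 + 9·4 = 72
  Route G: 8·4 + 6·3 + 7·1 + 9·1 = 66
  Route C: 8·3 + 6·4 + 7·3 + 9·3 = 96
  Route H: 8·0 + 6·0 + 7·4 + 9·0 = 28
  Route B: 8·1 + 6·2 + 7·0 + 9·2 = 38
Route C has the highest total.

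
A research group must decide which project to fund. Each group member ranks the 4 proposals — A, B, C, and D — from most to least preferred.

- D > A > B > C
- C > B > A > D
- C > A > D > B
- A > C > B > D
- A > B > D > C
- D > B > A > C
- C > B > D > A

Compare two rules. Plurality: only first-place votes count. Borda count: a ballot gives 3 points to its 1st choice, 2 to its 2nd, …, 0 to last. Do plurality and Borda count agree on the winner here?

No

Plurality first-place counts: A 2, B 0, C 3, D 2 → C.
Borda totals: A 12, B 10, C 11, D 9 → A.
The two rules disagree: plurality picks C, Borda picks A.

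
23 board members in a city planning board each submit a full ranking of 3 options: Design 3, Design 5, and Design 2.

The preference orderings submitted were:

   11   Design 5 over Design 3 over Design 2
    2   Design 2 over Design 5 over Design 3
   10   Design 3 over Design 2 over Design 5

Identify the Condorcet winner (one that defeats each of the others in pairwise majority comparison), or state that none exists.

Head-to-head results (23 voters total):
Design 3 vs Design 5: Design 5 wins 13–10.
Design 3 vs Design 2: Design 3 wins 21–2.
Design 5 vs Design 2: Design 2 wins 12–11.
No candidate beats all others: Design 3 beats Design 2 beats Design 5 beats Design 3, a majority cycle.

None — there is no Condorcet winner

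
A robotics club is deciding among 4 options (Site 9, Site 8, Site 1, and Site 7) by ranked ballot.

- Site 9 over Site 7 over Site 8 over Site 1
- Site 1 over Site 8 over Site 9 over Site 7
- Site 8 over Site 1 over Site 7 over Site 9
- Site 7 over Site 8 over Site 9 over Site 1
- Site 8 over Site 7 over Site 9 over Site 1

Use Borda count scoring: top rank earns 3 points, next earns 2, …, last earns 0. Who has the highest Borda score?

Borda scores:
  Site 9: 3 + 1 + 0 + 1 + 1 = 6
  Site 8: 1 + 2 + 3 + 2 + 3 = 11
  Site 1: 0 + 3 + 2 + 0 + 0 = 5
  Site 7: 2 + 0 + 1 + 3 + 2 = 8
Site 8 has the highest total.

Site 8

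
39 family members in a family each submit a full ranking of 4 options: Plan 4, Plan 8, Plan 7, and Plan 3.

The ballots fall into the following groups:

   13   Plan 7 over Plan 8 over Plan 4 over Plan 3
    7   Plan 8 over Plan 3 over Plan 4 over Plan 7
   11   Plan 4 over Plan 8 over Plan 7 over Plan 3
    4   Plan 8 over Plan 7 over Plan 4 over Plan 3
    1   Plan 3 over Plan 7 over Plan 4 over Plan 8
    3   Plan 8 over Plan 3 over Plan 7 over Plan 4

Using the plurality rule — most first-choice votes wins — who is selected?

First-place vote totals:
  Plan 4: 11
  Plan 8: 14
  Plan 7: 13
  Plan 3: 1
Plan 8 has the most first-place votes.

Plan 8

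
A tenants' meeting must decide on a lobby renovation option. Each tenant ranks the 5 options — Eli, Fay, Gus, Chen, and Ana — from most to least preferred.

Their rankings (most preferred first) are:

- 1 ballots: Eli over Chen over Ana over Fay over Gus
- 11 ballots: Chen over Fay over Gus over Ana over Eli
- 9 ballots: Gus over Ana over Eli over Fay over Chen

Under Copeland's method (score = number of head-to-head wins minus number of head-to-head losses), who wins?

Chen

Pairwise results:
  Eli vs Fay: Fay wins 11–10.
  Eli vs Gus: Gus wins 20–1.
  Eli vs Chen: Chen wins 11–10.
  Eli vs Ana: Ana wins 20–1.
  Fay vs Gus: Fay wins 12–9.
  Fay vs Chen: Chen wins 12–9.
  Fay vs Ana: Fay wins 11–10.
  Gus vs Chen: Chen wins 12–9.
  Gus vs Ana: Gus wins 20–1.
  Chen vs Ana: Chen wins 12–9.
Copeland scores (wins − losses):
  Eli: 0 − 4 = -4
  Fay: 3 − 1 = 2
  Gus: 2 − 2 = 0
  Chen: 4 − 0 = 4
  Ana: 1 − 3 = -2
Chen has the best Copeland score.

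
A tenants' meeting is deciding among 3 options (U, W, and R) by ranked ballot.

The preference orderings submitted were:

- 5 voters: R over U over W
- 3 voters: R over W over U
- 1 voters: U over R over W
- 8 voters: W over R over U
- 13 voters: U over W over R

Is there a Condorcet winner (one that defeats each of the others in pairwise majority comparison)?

No

Head-to-head results (30 voters total):
U vs W: U wins 19–11.
U vs R: R wins 16–14.
W vs R: W wins 21–9.
No candidate beats all others: U beats W beats R beats U, a majority cycle.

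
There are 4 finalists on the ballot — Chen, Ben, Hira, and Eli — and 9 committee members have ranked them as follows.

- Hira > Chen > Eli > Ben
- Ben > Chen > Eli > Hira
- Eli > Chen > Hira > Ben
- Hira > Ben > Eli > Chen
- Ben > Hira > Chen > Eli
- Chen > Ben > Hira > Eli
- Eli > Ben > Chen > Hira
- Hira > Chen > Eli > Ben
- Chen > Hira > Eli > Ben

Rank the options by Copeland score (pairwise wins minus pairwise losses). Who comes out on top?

Chen

Pairwise results:
  Chen vs Ben: Chen wins 5–4.
  Chen vs Hira: Chen wins 5–4.
  Chen vs Eli: Chen wins 6–3.
  Ben vs Hira: Hira wins 5–4.
  Ben vs Eli: Eli wins 5–4.
  Hira vs Eli: Hira wins 6–3.
Copeland scores (wins − losses):
  Chen: 3 − 0 = 3
  Ben: 0 − 3 = -3
  Hira: 2 − 1 = 1
  Eli: 1 − 2 = -1
Chen has the best Copeland score.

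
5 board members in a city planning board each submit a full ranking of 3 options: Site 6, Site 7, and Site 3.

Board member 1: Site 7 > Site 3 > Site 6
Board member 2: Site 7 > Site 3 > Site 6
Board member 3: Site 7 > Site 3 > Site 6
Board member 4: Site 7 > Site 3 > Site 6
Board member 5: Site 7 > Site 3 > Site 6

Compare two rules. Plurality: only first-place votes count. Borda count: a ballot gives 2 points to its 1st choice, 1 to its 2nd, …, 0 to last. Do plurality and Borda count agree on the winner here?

Yes

Plurality first-place counts: Site 6 0, Site 7 5, Site 3 0 → Site 7.
Borda totals: Site 6 0, Site 7 10, Site 3 5 → Site 7.
The two rules agree on Site 7.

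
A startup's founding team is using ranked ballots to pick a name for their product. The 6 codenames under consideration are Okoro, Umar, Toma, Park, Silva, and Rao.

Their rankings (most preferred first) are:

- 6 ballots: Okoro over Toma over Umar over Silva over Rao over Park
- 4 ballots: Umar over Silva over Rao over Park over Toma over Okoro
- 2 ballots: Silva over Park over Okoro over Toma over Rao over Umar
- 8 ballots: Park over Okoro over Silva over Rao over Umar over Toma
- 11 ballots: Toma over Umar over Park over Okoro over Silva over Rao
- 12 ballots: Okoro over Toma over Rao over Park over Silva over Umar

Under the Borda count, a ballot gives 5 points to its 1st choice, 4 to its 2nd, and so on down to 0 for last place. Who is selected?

Borda scores:
  Okoro: 6·5 + 4·0 + 2·3 + 8·4 + 11·2 + 12·5 = 150
  Umar: 6·3 + 4·5 + 2·0 + 8·1 + 11·4 + 12·0 = 90
  Toma: 6·4 + 4·1 + 2·2 + 8·0 + 11·5 + 12·4 = 135
  Park: 6·0 + 4·2 + 2·4 + 8·5 + 11·3 + 12·2 = 113
  Silva: 6·2 + 4·4 + 2·5 + 8·3 + 11·1 + 12·1 = 85
  Rao: 6·1 + 4·3 + 2·1 + 8·2 + 11·0 + 12·3 = 72
Okoro has the highest total.

Okoro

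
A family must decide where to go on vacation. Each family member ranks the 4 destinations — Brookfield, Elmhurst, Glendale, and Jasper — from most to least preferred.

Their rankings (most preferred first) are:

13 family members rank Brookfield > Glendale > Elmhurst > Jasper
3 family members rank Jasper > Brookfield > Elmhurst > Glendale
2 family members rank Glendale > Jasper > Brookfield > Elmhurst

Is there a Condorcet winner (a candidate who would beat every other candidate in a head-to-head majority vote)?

Yes

Head-to-head results (18 voters total):
Brookfield vs Elmhurst: Brookfield wins 18–0.
Brookfield vs Glendale: Brookfield wins 16–2.
Brookfield vs Jasper: Brookfield wins 13–5.
Elmhurst vs Glendale: Glendale wins 15–3.
Elmhurst vs Jasper: Elmhurst wins 13–5.
Glendale vs Jasper: Glendale wins 15–3.
Brookfield beats each rival — Elmhurst (18–0), Glendale (16–2), Jasper (13–5) — so Brookfield is the Condorcet winner.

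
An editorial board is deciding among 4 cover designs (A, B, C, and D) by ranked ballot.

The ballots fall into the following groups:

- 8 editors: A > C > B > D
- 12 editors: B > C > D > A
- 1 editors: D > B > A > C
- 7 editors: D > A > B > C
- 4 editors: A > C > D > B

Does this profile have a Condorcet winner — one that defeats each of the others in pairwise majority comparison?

No

Head-to-head results (32 voters total):
A vs B: A wins 19–13.
A vs C: A wins 20–12.
A vs D: D wins 20–12.
B vs C: B wins 20–12.
B vs D: B wins 20–12.
C vs D: C wins 24–8.
No candidate beats all others: A beats B beats D beats A, a majority cycle.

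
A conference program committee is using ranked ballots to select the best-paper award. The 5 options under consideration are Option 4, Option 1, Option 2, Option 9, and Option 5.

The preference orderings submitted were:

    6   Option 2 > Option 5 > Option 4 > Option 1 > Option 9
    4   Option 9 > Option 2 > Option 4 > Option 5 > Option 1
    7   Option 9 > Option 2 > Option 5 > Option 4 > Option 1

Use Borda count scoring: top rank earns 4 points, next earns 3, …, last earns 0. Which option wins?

Borda scores:
  Option 4: 6·2 + 4·2 + 7·1 = 27
  Option 1: 6·1 + 4·0 + 7·0 = 6
  Option 2: 6·4 + 4·3 + 7·3 = 57
  Option 9: 6·0 + 4·4 + 7·4 = 44
  Option 5: 6·3 + 4·1 + 7·2 = 36
Option 2 has the highest total.

Option 2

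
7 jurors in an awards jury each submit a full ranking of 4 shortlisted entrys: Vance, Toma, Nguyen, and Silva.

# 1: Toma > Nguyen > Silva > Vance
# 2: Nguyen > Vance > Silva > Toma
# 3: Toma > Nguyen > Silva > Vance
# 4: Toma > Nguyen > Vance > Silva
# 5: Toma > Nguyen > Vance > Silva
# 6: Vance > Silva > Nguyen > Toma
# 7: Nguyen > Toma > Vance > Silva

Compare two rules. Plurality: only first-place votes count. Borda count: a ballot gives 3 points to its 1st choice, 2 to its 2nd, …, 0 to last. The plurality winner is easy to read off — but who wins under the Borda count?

Plurality first-place counts: Vance 1, Toma 4, Nguyen 2, Silva 0 → Toma.
Borda totals: Vance 8, Toma 14, Nguyen 15, Silva 5 → Nguyen.

Nguyen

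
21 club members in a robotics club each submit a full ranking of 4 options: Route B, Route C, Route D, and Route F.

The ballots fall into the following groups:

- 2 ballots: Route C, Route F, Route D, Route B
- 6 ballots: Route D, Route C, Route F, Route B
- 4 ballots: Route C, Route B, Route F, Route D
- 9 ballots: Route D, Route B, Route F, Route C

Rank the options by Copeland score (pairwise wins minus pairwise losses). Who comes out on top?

Route D

Pairwise results:
  Route B vs Route C: Route C wins 12–9.
  Route B vs Route D: Route D wins 17–4.
  Route B vs Route F: Route B wins 13–8.
  Route C vs Route D: Route D wins 15–6.
  Route C vs Route F: Route C wins 12–9.
  Route D vs Route F: Route D wins 15–6.
Copeland scores (wins − losses):
  Route B: 1 − 2 = -1
  Route C: 2 − 1 = 1
  Route D: 3 − 0 = 3
  Route F: 0 − 3 = -3
Route D has the best Copeland score.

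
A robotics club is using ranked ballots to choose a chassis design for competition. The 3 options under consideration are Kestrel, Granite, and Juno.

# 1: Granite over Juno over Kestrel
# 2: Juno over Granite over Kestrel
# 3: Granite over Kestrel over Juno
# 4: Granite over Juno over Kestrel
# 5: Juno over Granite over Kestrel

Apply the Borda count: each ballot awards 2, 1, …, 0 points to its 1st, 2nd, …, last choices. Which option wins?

Borda scores:
  Kestrel: 0 + 0 + 1 + 0 + 0 = 1
  Granite: 2 + 1 + 2 + 2 + 1 = 8
  Juno: 1 + 2 + 0 + 1 + 2 = 6
Granite has the highest total.

Granite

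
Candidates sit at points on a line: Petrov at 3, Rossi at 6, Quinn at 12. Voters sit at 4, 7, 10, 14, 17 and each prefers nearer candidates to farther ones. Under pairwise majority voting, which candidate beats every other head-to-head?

Quinn

With single-peaked preferences on a line, the Condorcet winner is the candidate closest to the median voter.
The median voter (position 10) is closest to Quinn at 12.
Check: Quinn vs Petrov — voters closer to Quinn: 3 of 5.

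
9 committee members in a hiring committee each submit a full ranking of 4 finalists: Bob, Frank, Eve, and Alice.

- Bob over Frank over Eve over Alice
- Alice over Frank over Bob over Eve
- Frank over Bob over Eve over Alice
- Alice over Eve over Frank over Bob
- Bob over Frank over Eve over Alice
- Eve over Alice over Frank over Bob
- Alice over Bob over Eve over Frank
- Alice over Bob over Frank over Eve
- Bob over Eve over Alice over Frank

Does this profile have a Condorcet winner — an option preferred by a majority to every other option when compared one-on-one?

Head-to-head results (9 voters total):
Bob vs Frank: Bob wins 5–4.
Bob vs Eve: Bob wins 7–2.
Bob vs Alice: Alice wins 5–4.
Frank vs Eve: Frank wins 5–4.
Frank vs Alice: Alice wins 6–3.
Eve vs Alice: Eve wins 5–4.
No candidate beats all others: Bob beats Eve beats Alice beats Bob, a majority cycle.

No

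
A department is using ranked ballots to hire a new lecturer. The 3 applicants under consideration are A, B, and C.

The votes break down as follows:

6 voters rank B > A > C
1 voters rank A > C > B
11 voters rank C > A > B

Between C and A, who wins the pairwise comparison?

C

Ballots ranking C above A: 11.
Ballots ranking A above C: 6+1 = 7.
C wins the head-to-head, 11–7.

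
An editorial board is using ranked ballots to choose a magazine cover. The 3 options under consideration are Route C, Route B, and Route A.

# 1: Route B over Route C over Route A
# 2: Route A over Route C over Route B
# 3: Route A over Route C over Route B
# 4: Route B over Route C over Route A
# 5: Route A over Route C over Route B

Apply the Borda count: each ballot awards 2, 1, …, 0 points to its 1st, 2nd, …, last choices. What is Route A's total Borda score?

Borda scores:
  Route C: 1 + 1 + 1 + 1 + 1 = 5
  Route B: 2 + 0 + 0 + 2 + 0 = 4
  Route A: 0 + 2 + 2 + 0 + 2 = 6

6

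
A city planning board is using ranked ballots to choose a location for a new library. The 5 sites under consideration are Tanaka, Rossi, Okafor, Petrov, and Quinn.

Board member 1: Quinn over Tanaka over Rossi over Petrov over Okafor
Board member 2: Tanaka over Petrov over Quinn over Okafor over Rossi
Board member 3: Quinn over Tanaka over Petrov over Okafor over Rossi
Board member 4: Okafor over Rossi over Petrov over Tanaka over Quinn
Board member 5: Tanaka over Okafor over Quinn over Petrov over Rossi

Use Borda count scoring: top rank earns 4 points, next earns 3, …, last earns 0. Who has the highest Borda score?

Borda scores:
  Tanaka: 3 + 4 + 3 + 1 + 4 = 15
  Rossi: 2 + 0 + 0 + 3 + 0 = 5
  Okafor: 0 + 1 + 1 + 4 + 3 = 9
  Petrov: 1 + 3 + 2 + 2 + 1 = 9
  Quinn: 4 + 2 + 4 + 0 + 2 = 12
Tanaka has the highest total.

Tanaka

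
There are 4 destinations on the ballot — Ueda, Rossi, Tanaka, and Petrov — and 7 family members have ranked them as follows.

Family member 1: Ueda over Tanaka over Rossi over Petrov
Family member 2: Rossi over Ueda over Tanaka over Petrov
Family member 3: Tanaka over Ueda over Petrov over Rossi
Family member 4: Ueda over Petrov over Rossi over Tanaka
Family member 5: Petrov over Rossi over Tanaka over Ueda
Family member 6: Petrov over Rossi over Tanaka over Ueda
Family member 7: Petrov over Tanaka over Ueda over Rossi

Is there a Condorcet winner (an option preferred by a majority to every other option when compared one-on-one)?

Head-to-head results (7 voters total):
Ueda vs Rossi: Ueda wins 4–3.
Ueda vs Tanaka: Tanaka wins 4–3.
Ueda vs Petrov: Ueda wins 4–3.
Rossi vs Tanaka: Rossi wins 4–3.
Rossi vs Petrov: Petrov wins 5–2.
Tanaka vs Petrov: Petrov wins 4–3.
No candidate beats all others: Ueda beats Rossi beats Tanaka beats Ueda, a majority cycle.

No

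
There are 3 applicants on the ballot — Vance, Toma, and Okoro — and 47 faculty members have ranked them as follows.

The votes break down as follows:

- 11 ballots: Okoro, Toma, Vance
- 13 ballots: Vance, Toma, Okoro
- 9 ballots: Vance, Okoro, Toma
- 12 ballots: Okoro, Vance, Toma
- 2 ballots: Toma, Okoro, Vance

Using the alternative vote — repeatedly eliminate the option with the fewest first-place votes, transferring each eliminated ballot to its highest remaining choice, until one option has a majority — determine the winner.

Round 1: Okoro 23, Vance 22, Toma 2. Toma has the fewest and is eliminated.
Round 2: Okoro 25, Vance 22. Okoro has a majority.

Okoro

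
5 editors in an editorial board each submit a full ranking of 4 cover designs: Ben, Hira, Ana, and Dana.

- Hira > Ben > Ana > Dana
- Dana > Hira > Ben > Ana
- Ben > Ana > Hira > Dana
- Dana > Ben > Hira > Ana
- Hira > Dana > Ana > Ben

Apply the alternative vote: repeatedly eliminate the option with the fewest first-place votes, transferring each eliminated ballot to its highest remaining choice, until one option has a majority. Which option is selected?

Round 1: Hira 2, Dana 2, Ben 1, Ana 0. Ana has the fewest and is eliminated.
Round 2: Hira 2, Dana 2, Ben 1. Ben has the fewest and is eliminated.
Round 3: Hira 3, Dana 2. Hira has a majority.

Hira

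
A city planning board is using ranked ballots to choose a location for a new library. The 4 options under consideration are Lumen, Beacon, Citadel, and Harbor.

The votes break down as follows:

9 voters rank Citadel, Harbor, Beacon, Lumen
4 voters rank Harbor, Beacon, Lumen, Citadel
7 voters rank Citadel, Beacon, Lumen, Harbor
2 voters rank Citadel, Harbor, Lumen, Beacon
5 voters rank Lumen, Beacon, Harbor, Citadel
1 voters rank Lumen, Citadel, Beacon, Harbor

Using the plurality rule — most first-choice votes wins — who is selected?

First-place vote totals:
  Lumen: 6
  Beacon: 0
  Citadel: 18
  Harbor: 4
Citadel has the most first-place votes.

Citadel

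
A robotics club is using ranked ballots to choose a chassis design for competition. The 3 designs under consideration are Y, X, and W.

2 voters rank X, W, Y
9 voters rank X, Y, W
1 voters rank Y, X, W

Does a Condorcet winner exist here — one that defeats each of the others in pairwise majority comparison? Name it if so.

X

Head-to-head results (12 voters total):
Y vs X: X wins 11–1.
Y vs W: Y wins 10–2.
X vs W: X wins 12–0.
X beats each rival — Y (11–1), W (12–0) — so X is the Condorcet winner.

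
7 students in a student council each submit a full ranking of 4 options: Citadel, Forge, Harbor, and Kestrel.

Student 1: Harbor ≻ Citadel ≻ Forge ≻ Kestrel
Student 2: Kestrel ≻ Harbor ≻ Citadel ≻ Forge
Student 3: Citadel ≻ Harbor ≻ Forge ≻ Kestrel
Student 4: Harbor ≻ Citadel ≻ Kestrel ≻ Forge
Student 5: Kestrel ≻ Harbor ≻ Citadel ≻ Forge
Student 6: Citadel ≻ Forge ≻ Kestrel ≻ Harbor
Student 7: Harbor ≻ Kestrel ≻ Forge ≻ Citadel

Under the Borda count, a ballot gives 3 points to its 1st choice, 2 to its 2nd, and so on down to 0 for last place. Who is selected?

Harbor

Borda scores:
  Citadel: 2 + 1 + 3 + 2 + 1 + 3 + 0 = 12
  Forge: 1 + 0 + 1 + 0 + 0 + 2 + 1 = 5
  Harbor: 3 + 2 + 2 + 3 + 2 + 0 + 3 = 15
  Kestrel: 0 + 3 + 0 + 1 + 3 + 1 + 2 = 10
Harbor has the highest total.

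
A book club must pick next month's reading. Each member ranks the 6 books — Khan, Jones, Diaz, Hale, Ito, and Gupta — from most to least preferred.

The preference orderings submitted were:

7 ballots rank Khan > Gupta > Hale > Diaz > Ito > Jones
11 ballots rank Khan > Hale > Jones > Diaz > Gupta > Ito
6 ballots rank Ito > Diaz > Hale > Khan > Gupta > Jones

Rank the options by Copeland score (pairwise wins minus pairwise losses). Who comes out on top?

Khan

Pairwise results:
  Khan vs Jones: Khan wins 24–0.
  Khan vs Diaz: Khan wins 18–6.
  Khan vs Hale: Khan wins 18–6.
  Khan vs Ito: Khan wins 18–6.
  Khan vs Gupta: Khan wins 24–0.
  Jones vs Diaz: Diaz wins 13–11.
  Jones vs Hale: Hale wins 24–0.
  Jones vs Ito: Ito wins 13–11.
  Jones vs Gupta: Gupta wins 13–11.
  Diaz vs Hale: Hale wins 18–6.
  Diaz vs Ito: Diaz wins 18–6.
  Diaz vs Gupta: Diaz wins 17–7.
  Hale vs Ito: Hale wins 18–6.
  Hale vs Gupta: Hale wins 17–7.
  Ito vs Gupta: Gupta wins 18–6.
Copeland scores (wins − losses):
  Khan: 5 − 0 = 5
  Jones: 0 − 5 = -5
  Diaz: 3 − 2 = 1
  Hale: 4 − 1 = 3
  Ito: 1 − 4 = -3
  Gupta: 2 − 3 = -1
Khan has the best Copeland score.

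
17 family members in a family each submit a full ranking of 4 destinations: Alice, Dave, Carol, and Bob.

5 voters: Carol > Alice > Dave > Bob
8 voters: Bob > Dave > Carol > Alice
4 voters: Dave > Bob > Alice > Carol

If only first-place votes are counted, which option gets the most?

Bob

First-place vote totals:
  Alice: 0
  Dave: 4
  Carol: 5
  Bob: 8
Bob has the most first-place votes.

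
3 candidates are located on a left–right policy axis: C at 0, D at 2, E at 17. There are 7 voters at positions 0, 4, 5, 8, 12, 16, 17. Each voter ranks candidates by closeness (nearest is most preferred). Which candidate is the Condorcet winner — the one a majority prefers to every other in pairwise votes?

D

With single-peaked preferences on a line, the Condorcet winner is the candidate closest to the median voter.
The median voter (position 8) is closest to D at 2.
Check: D vs E — voters closer to D: 4 of 7.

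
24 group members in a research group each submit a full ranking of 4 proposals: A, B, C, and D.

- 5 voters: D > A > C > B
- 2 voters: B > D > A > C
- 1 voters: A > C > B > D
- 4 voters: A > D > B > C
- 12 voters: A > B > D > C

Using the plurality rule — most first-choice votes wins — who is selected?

First-place vote totals:
  A: 17
  B: 2
  C: 0
  D: 5
A has the most first-place votes.

A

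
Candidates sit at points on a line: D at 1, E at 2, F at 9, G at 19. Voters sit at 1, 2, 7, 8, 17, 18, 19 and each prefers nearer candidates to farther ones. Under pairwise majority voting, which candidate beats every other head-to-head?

F

With single-peaked preferences on a line, the Condorcet winner is the candidate closest to the median voter.
The median voter (position 8) is closest to F at 9.
Check: F vs G — voters closer to F: 4 of 7.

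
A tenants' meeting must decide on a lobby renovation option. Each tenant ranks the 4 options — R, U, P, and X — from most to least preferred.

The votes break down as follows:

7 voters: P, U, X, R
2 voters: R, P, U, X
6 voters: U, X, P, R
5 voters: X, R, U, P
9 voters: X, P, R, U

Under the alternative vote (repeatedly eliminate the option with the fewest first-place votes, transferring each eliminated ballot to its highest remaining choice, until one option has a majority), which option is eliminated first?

R

Round 1: X 14, P 7, U 6, R 2. R has the fewest and is eliminated.
Round 2: X 14, P 9, U 6. U has the fewest and is eliminated.
Round 3: X 20, P 9. X has a majority.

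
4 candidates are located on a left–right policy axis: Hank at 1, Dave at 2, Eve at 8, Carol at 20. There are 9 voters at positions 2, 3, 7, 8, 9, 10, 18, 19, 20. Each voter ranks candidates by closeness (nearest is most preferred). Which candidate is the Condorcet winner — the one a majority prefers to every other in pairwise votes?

With single-peaked preferences on a line, the Condorcet winner is the candidate closest to the median voter.
The median voter (position 9) is closest to Eve at 8.
Check: Eve vs Hank — voters closer to Eve: 7 of 9.

Eve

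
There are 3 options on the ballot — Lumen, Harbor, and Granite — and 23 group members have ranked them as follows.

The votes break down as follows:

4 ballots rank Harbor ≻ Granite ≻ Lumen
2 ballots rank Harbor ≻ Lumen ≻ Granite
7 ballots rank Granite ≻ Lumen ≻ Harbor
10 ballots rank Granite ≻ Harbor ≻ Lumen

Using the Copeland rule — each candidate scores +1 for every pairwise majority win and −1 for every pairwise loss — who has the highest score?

Granite

Pairwise results:
  Lumen vs Harbor: Harbor wins 16–7.
  Lumen vs Granite: Granite wins 21–2.
  Harbor vs Granite: Granite wins 17–6.
Copeland scores (wins − losses):
  Lumen: 0 − 2 = -2
  Harbor: 1 − 1 = 0
  Granite: 2 − 0 = 2
Granite has the best Copeland score.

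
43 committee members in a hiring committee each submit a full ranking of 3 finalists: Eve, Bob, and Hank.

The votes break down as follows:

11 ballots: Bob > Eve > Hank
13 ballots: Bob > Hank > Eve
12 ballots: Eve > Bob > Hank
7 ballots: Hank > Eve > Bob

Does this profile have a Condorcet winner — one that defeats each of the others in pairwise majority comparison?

Head-to-head results (43 voters total):
Eve vs Bob: Bob wins 24–19.
Eve vs Hank: Eve wins 23–20.
Bob vs Hank: Bob wins 36–7.
Bob beats each rival — Eve (24–19), Hank (36–7) — so Bob is the Condorcet winner.

Yes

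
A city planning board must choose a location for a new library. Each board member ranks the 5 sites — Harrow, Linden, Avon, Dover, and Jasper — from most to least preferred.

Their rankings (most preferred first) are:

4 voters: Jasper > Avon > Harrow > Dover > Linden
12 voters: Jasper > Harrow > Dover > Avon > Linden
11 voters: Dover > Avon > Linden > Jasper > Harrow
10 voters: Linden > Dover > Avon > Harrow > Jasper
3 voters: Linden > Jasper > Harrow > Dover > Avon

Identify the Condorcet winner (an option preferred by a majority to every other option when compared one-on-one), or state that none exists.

Dover

Head-to-head results (40 voters total):
Harrow vs Linden: Linden wins 24–16.
Harrow vs Avon: Avon wins 25–15.
Harrow vs Dover: Dover wins 21–19.
Harrow vs Jasper: Jasper wins 30–10.
Linden vs Avon: Avon wins 27–13.
Linden vs Dover: Dover wins 27–13.
Linden vs Jasper: Linden wins 24–16.
Avon vs Dover: Dover wins 36–4.
Avon vs Jasper: Avon wins 21–19.
Dover vs Jasper: Dover wins 21–19.
Dover beats each rival — Harrow (21–19), Linden (27–13), Avon (36–4), Jasper (21–19) — so Dover is the Condorcet winner.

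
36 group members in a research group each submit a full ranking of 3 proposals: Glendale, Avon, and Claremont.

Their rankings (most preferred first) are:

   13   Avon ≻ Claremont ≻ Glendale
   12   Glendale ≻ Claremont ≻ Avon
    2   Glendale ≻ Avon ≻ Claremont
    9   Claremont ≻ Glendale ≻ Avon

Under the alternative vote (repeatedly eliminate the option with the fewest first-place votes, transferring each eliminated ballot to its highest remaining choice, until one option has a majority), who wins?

Round 1: Glendale 14, Avon 13, Claremont 9. Claremont has the fewest and is eliminated.
Round 2: Glendale 23, Avon 13. Glendale has a majority.

Glendale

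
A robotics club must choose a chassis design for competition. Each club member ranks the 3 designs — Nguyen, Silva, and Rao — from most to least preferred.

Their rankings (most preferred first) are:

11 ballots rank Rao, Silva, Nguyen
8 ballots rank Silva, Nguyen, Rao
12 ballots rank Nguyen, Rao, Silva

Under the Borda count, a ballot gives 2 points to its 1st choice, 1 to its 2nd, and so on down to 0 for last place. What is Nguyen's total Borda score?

Borda scores:
  Nguyen: 11·0 + 8·1 + 12·2 = 32
  Silva: 11·1 + 8·2 + 12·0 = 27
  Rao: 11·2 + 8·0 + 12·1 = 34

32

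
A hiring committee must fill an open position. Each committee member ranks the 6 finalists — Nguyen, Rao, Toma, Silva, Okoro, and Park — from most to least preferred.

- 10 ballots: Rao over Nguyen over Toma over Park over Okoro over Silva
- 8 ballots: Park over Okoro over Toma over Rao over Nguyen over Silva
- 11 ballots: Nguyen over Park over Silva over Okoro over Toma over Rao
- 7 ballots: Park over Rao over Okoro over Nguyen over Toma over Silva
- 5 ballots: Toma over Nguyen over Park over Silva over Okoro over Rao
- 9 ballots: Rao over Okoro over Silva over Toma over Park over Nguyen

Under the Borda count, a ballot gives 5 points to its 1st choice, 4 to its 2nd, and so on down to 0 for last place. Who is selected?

Borda scores:
  Nguyen: 10·4 + 8·1 + 11·5 + 7·2 + 5·4 + 9·0 = 137
  Rao: 10·5 + 8·2 + 11·0 + 7·4 + 5·0 + 9·5 = 139
  Toma: 10·3 + 8·3 + 11·1 + 7·1 + 5·5 + 9·2 = 115
  Silva: 10·0 + 8·0 + 11·3 + 7·0 + 5·2 + 9·3 = 70
  Okoro: 10·1 + 8·4 + 11·2 + 7·3 + 5·1 + 9·4 = 126
  Park: 10·2 + 8·5 + 11·4 + 7·5 + 5·3 + 9·1 = 163
Park has the highest total.

Park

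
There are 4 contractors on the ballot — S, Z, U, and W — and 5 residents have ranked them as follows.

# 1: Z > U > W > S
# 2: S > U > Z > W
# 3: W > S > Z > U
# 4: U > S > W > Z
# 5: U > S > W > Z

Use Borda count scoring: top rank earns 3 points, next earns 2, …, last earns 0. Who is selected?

Borda scores:
  S: 0 + 3 + 2 + 2 + 2 = 9
  Z: 3 + 1 + 1 + 0 + 0 = 5
  U: 2 + 2 + 0 + 3 + 3 = 10
  W: 1 + 0 + 3 + 1 + 1 = 6
U has the highest total.

U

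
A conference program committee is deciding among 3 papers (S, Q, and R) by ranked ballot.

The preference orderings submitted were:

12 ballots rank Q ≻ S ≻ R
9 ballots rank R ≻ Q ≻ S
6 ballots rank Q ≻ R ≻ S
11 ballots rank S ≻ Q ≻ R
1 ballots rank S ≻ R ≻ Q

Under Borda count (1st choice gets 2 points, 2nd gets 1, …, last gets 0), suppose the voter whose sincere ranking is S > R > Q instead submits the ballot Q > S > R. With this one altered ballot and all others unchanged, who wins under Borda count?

Q

Borda totals with the altered ballot: S 35, Q 58, R 24.
The winner is unchanged: still Q.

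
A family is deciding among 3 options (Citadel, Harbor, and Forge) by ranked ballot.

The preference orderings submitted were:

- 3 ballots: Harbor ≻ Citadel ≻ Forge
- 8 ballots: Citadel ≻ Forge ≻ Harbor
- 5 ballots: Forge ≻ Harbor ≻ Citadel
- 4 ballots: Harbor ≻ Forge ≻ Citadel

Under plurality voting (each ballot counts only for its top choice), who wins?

First-place vote totals:
  Citadel: 8
  Harbor: 7
  Forge: 5
Citadel has the most first-place votes.

Citadel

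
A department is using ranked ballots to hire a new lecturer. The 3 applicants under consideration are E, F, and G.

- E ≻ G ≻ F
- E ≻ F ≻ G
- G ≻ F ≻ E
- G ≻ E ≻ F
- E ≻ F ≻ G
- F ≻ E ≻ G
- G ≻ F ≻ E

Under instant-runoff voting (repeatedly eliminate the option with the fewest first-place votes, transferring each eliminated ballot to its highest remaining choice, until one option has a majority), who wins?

Round 1: E 3, G 3, F 1. F has the fewest and is eliminated.
Round 2: E 4, G 3. E has a majority.

E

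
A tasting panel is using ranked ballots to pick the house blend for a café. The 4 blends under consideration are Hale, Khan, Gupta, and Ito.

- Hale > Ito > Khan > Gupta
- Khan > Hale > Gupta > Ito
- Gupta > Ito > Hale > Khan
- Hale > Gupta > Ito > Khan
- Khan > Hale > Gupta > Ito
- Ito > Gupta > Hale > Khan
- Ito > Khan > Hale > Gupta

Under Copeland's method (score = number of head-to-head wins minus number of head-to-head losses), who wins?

Pairwise results:
  Hale vs Khan: Hale wins 4–3.
  Hale vs Gupta: Hale wins 5–2.
  Hale vs Ito: Hale wins 4–3.
  Khan vs Gupta: Khan wins 4–3.
  Khan vs Ito: Ito wins 5–2.
  Gupta vs Ito: Gupta wins 4–3.
Copeland scores (wins − losses):
  Hale: 3 − 0 = 3
  Khan: 1 − 2 = -1
  Gupta: 1 − 2 = -1
  Ito: 1 − 2 = -1
Hale has the best Copeland score.

Hale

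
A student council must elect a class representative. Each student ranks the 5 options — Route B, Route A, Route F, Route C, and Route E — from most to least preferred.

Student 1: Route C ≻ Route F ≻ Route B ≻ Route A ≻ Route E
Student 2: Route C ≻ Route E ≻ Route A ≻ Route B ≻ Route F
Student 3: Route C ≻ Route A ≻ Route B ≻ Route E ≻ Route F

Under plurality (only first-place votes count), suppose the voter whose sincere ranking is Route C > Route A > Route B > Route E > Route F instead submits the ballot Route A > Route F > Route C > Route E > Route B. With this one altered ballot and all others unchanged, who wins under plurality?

Route C

First-place totals with the altered ballot: Route B 0, Route A 1, Route F 0, Route C 2, Route E 0.
The winner is unchanged: still Route C.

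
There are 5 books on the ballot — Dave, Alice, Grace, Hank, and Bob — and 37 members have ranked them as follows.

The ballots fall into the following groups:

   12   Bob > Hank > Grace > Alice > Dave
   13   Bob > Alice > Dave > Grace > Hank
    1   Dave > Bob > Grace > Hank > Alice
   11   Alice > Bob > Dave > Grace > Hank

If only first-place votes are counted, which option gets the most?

Bob

First-place vote totals:
  Dave: 1
  Alice: 11
  Grace: 0
  Hank: 0
  Bob: 25
Bob has the most first-place votes.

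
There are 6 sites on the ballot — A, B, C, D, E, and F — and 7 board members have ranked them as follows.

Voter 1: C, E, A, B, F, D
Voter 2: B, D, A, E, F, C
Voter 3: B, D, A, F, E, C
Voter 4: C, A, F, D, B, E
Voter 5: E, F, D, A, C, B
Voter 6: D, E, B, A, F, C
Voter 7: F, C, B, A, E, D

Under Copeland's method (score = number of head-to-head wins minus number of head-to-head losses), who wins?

Pairwise results:
  A vs B: B wins 4–3.
  A vs C: A wins 4–3.
  A vs D: D wins 4–3.
  A vs E: A wins 4–3.
  A vs F: A wins 5–2.
  B vs C: C wins 4–3.
  B vs D: B wins 4–3.
  B vs E: B wins 4–3.
  B vs F: B wins 4–3.
  C vs D: D wins 4–3.
  C vs E: E wins 4–3.
  C vs F: F wins 5–2.
  D vs E: D wins 4–3.
  D vs F: F wins 4–3.
  E vs F: E wins 4–3.
Copeland scores (wins − losses):
  A: 3 − 2 = 1
  B: 4 − 1 = 3
  C: 1 − 4 = -3
  D: 3 − 2 = 1
  E: 2 − 3 = -1
  F: 2 − 3 = -1
B has the best Copeland score.

B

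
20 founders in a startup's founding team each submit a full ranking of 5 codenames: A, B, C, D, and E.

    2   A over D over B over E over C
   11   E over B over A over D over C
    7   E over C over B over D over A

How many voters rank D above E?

2

Ballots ranking D above E: 2.
Ballots ranking E above D: 11+7 = 18.
So 2 of 20 voters prefer D to E.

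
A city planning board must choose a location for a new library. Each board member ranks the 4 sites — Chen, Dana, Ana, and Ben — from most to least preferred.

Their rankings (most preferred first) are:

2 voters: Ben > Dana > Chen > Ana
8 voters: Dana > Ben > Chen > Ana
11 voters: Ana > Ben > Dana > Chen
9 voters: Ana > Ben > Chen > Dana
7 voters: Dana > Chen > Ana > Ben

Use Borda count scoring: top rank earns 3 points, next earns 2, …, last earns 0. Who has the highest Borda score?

Borda scores:
  Chen: 2·1 + 8·1 + 11·0 + 9·1 + 7·2 = 33
  Dana: 2·2 + 8·3 + 11·1 + 9·0 + 7·3 = 60
  Ana: 2·0 + 8·0 + 11·3 + 9·3 + 7·1 = 67
  Ben: 2·3 + 8·2 + 11·2 + 9·2 + 7·0 = 62
Ana has the highest total.

Ana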